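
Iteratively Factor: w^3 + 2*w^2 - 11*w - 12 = (w + 4)*(w^2 - 2*w - 3) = (w - 3)*(w + 4)*(w + 1)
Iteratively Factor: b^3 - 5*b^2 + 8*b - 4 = (b - 2)*(b^2 - 3*b + 2) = (b - 2)^2*(b - 1)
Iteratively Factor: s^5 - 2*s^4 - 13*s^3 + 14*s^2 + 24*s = (s - 2)*(s^4 - 13*s^2 - 12*s) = (s - 4)*(s - 2)*(s^3 + 4*s^2 + 3*s) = s*(s - 4)*(s - 2)*(s^2 + 4*s + 3) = s*(s - 4)*(s - 2)*(s + 3)*(s + 1)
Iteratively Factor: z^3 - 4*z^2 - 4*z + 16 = (z - 4)*(z^2 - 4) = (z - 4)*(z - 2)*(z + 2)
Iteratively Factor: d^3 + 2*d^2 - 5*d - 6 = (d + 1)*(d^2 + d - 6) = (d + 1)*(d + 3)*(d - 2)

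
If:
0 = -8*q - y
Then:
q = -y/8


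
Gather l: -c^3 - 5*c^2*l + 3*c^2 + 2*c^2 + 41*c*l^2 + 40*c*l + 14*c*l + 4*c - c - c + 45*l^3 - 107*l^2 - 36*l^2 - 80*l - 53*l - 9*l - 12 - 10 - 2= -c^3 + 5*c^2 + 2*c + 45*l^3 + l^2*(41*c - 143) + l*(-5*c^2 + 54*c - 142) - 24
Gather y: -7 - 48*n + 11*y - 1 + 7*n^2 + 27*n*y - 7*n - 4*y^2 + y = 7*n^2 - 55*n - 4*y^2 + y*(27*n + 12) - 8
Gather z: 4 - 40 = -36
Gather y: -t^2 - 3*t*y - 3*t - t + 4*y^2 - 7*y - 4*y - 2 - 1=-t^2 - 4*t + 4*y^2 + y*(-3*t - 11) - 3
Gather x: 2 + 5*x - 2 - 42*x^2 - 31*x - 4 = -42*x^2 - 26*x - 4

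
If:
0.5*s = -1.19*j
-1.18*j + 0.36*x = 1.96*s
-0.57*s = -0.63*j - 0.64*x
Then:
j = 0.00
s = 0.00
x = 0.00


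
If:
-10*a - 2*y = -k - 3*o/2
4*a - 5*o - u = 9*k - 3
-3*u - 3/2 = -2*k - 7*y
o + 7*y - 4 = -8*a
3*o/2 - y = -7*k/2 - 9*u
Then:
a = 10299/102304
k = -7899/25576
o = 31915/25576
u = -1457/25576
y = 7113/25576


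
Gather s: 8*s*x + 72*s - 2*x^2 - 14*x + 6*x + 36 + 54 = s*(8*x + 72) - 2*x^2 - 8*x + 90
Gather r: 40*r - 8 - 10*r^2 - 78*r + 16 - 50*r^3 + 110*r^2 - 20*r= -50*r^3 + 100*r^2 - 58*r + 8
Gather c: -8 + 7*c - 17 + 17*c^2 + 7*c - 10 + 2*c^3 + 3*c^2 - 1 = 2*c^3 + 20*c^2 + 14*c - 36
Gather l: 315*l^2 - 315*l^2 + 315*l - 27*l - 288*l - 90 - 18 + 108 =0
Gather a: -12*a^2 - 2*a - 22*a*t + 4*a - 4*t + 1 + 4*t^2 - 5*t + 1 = -12*a^2 + a*(2 - 22*t) + 4*t^2 - 9*t + 2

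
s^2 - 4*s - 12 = (s - 6)*(s + 2)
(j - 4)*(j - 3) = j^2 - 7*j + 12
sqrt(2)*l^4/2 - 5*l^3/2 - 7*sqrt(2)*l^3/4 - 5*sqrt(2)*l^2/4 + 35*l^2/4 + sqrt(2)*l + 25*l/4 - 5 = (l - 4)*(l - 1/2)*(l - 5*sqrt(2)/2)*(sqrt(2)*l/2 + sqrt(2)/2)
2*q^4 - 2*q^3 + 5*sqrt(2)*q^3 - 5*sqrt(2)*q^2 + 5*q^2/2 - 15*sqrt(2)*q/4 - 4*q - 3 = (q - 3/2)*(q + 2*sqrt(2))*(sqrt(2)*q + 1)*(sqrt(2)*q + sqrt(2)/2)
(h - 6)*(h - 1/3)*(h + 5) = h^3 - 4*h^2/3 - 89*h/3 + 10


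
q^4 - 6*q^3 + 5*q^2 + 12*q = q*(q - 4)*(q - 3)*(q + 1)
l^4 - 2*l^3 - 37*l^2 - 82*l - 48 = (l - 8)*(l + 1)*(l + 2)*(l + 3)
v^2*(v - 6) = v^3 - 6*v^2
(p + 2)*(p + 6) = p^2 + 8*p + 12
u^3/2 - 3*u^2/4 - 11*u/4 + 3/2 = (u/2 + 1)*(u - 3)*(u - 1/2)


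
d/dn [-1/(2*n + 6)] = 1/(2*(n + 3)^2)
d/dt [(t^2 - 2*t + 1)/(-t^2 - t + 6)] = (-3*t^2 + 14*t - 11)/(t^4 + 2*t^3 - 11*t^2 - 12*t + 36)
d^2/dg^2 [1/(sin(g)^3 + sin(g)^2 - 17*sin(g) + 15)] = (-9*sin(g)^5 - 20*sin(g)^4 + 22*sin(g)^3 + 224*sin(g)^2 - 101*sin(g) - 548)/((sin(g) - 3)^3*(sin(g) - 1)^2*(sin(g) + 5)^3)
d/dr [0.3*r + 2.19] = 0.300000000000000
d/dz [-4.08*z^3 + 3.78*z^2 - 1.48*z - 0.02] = -12.24*z^2 + 7.56*z - 1.48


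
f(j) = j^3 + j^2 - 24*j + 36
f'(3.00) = 9.00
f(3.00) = 0.00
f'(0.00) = -24.00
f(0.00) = 36.00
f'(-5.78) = 64.67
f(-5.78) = 15.03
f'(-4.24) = 21.45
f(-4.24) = 79.51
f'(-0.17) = -24.25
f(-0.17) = 40.10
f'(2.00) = -8.00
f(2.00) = 0.00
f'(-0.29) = -24.33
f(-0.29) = 43.02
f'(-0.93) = -23.27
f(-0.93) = 58.38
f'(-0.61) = -24.10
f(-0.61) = 50.79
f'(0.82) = -20.34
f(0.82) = 17.54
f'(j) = 3*j^2 + 2*j - 24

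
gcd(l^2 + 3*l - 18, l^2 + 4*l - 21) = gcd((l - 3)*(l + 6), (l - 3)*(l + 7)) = l - 3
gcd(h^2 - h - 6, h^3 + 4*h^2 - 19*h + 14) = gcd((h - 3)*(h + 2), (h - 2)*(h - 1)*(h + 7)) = 1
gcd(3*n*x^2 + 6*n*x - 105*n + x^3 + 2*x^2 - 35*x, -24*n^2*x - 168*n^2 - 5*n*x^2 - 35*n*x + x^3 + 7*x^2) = 3*n*x + 21*n + x^2 + 7*x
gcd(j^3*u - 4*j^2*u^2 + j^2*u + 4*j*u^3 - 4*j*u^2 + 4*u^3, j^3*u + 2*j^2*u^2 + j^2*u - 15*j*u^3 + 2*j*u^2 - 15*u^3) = j*u + u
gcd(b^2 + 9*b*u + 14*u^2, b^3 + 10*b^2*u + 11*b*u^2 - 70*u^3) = b + 7*u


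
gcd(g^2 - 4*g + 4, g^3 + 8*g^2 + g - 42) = g - 2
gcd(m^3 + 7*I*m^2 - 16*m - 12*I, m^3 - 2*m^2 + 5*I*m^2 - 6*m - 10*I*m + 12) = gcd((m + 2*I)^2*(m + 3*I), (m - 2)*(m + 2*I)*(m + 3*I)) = m^2 + 5*I*m - 6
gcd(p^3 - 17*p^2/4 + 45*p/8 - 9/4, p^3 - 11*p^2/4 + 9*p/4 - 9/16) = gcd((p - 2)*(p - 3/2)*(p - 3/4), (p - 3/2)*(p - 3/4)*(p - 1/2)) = p^2 - 9*p/4 + 9/8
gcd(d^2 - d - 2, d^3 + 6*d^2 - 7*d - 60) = 1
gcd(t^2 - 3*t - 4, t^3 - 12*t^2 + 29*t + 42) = t + 1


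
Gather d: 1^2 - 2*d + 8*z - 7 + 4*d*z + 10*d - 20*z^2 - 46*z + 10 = d*(4*z + 8) - 20*z^2 - 38*z + 4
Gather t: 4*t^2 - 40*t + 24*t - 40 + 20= 4*t^2 - 16*t - 20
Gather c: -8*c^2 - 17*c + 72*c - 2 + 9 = -8*c^2 + 55*c + 7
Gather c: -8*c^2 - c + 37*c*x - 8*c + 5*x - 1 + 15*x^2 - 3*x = -8*c^2 + c*(37*x - 9) + 15*x^2 + 2*x - 1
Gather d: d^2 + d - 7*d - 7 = d^2 - 6*d - 7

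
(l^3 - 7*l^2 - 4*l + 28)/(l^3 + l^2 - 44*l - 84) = (l - 2)/(l + 6)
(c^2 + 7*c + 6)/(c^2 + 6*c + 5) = (c + 6)/(c + 5)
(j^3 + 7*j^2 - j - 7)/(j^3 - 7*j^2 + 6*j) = (j^2 + 8*j + 7)/(j*(j - 6))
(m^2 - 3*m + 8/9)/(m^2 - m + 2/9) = (3*m - 8)/(3*m - 2)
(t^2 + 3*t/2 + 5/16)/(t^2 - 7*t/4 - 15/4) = (t + 1/4)/(t - 3)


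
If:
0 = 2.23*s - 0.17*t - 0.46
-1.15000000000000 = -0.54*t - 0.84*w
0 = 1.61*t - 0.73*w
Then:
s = 0.24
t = 0.48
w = 1.06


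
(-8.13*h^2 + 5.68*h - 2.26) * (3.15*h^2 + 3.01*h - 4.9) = -25.6095*h^4 - 6.5793*h^3 + 49.8148*h^2 - 34.6346*h + 11.074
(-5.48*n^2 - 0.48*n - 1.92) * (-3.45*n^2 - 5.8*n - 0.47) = 18.906*n^4 + 33.44*n^3 + 11.9836*n^2 + 11.3616*n + 0.9024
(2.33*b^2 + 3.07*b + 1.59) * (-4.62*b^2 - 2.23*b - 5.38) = -10.7646*b^4 - 19.3793*b^3 - 26.7273*b^2 - 20.0623*b - 8.5542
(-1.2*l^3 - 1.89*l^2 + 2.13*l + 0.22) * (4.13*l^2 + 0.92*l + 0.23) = -4.956*l^5 - 8.9097*l^4 + 6.7821*l^3 + 2.4335*l^2 + 0.6923*l + 0.0506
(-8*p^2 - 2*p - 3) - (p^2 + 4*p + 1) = -9*p^2 - 6*p - 4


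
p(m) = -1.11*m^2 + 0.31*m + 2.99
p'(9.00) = -19.67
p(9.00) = -84.13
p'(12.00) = -26.33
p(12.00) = -153.13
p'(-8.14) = 18.38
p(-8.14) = -73.08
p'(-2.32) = 5.46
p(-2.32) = -3.70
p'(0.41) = -0.60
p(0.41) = 2.93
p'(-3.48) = 8.04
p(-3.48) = -11.53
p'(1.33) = -2.64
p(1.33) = 1.44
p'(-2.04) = 4.84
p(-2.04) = -2.26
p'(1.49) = -3.00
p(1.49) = 0.99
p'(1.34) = -2.66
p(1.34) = 1.41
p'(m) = 0.31 - 2.22*m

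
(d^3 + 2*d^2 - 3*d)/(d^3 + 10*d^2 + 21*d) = (d - 1)/(d + 7)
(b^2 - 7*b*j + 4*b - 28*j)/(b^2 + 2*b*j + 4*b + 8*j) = (b - 7*j)/(b + 2*j)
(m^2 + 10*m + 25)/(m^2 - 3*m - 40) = (m + 5)/(m - 8)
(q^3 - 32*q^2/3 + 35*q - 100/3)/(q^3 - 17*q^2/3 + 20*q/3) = (q - 5)/q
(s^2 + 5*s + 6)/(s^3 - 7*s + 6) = (s + 2)/(s^2 - 3*s + 2)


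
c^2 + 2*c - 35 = (c - 5)*(c + 7)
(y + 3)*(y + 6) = y^2 + 9*y + 18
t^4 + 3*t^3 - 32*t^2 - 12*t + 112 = (t - 4)*(t - 2)*(t + 2)*(t + 7)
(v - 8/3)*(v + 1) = v^2 - 5*v/3 - 8/3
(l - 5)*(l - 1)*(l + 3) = l^3 - 3*l^2 - 13*l + 15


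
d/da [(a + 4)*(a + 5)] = 2*a + 9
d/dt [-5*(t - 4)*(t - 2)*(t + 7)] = -15*t^2 - 10*t + 170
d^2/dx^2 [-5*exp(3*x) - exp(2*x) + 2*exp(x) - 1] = (-45*exp(2*x) - 4*exp(x) + 2)*exp(x)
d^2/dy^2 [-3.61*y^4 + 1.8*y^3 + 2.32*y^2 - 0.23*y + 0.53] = -43.32*y^2 + 10.8*y + 4.64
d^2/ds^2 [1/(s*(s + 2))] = 2*(s^2 + s*(s + 2) + (s + 2)^2)/(s^3*(s + 2)^3)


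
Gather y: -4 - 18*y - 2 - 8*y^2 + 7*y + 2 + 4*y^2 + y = -4*y^2 - 10*y - 4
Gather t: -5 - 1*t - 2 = -t - 7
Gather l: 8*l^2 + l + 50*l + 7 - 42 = 8*l^2 + 51*l - 35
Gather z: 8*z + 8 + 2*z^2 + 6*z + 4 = 2*z^2 + 14*z + 12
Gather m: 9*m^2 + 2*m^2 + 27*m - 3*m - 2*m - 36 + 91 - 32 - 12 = 11*m^2 + 22*m + 11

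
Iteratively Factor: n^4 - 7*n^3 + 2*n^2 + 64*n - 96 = (n - 4)*(n^3 - 3*n^2 - 10*n + 24) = (n - 4)*(n - 2)*(n^2 - n - 12) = (n - 4)*(n - 2)*(n + 3)*(n - 4)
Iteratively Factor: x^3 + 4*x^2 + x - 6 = (x - 1)*(x^2 + 5*x + 6) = (x - 1)*(x + 2)*(x + 3)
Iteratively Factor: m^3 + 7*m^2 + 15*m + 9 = (m + 3)*(m^2 + 4*m + 3) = (m + 1)*(m + 3)*(m + 3)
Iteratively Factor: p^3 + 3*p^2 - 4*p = (p)*(p^2 + 3*p - 4) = p*(p - 1)*(p + 4)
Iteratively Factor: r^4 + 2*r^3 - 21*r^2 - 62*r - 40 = (r + 1)*(r^3 + r^2 - 22*r - 40) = (r - 5)*(r + 1)*(r^2 + 6*r + 8) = (r - 5)*(r + 1)*(r + 2)*(r + 4)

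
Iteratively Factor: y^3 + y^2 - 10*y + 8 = (y - 1)*(y^2 + 2*y - 8) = (y - 1)*(y + 4)*(y - 2)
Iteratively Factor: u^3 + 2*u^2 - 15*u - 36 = (u - 4)*(u^2 + 6*u + 9) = (u - 4)*(u + 3)*(u + 3)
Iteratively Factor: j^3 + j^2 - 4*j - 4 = (j - 2)*(j^2 + 3*j + 2) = (j - 2)*(j + 2)*(j + 1)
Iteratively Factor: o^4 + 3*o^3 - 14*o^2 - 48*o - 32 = (o + 4)*(o^3 - o^2 - 10*o - 8) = (o - 4)*(o + 4)*(o^2 + 3*o + 2) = (o - 4)*(o + 2)*(o + 4)*(o + 1)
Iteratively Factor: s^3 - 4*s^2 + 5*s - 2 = (s - 1)*(s^2 - 3*s + 2) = (s - 1)^2*(s - 2)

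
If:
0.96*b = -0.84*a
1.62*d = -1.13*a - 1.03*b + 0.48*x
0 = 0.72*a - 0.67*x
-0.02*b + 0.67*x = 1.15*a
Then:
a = 0.00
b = 0.00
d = 0.00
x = 0.00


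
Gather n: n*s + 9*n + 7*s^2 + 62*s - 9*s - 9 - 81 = n*(s + 9) + 7*s^2 + 53*s - 90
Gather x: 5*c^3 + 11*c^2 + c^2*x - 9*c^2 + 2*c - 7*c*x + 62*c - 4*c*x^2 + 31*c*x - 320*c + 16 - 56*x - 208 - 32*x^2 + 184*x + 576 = 5*c^3 + 2*c^2 - 256*c + x^2*(-4*c - 32) + x*(c^2 + 24*c + 128) + 384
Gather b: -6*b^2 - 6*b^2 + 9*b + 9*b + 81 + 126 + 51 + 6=-12*b^2 + 18*b + 264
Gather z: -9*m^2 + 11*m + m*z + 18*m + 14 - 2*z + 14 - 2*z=-9*m^2 + 29*m + z*(m - 4) + 28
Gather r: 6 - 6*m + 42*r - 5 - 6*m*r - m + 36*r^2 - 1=-7*m + 36*r^2 + r*(42 - 6*m)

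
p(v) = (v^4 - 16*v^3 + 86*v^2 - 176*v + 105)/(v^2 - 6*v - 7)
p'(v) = (6 - 2*v)*(v^4 - 16*v^3 + 86*v^2 - 176*v + 105)/(v^2 - 6*v - 7)^2 + (4*v^3 - 48*v^2 + 172*v - 176)/(v^2 - 6*v - 7) = 2*(v^3 - 3*v^2 - 9*v + 19)/(v^2 + 2*v + 1)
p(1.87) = 1.07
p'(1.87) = -0.43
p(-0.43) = -46.73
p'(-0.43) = 136.88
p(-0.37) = -39.35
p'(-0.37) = 110.20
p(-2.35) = 97.58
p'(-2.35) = 11.64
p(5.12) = 0.17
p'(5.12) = 1.52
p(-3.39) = 98.48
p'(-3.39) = -8.38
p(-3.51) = 99.54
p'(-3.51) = -9.40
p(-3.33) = 97.99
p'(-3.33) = -7.82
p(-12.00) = 301.36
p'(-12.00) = -33.60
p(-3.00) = 96.00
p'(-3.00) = -4.00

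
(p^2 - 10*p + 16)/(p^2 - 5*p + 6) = (p - 8)/(p - 3)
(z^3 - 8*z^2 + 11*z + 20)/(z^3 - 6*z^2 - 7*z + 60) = (z + 1)/(z + 3)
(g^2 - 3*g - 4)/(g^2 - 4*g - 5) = (g - 4)/(g - 5)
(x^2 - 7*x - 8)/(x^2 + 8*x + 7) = (x - 8)/(x + 7)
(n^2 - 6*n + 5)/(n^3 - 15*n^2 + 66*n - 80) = (n - 1)/(n^2 - 10*n + 16)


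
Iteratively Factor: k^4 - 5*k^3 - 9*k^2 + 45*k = (k - 5)*(k^3 - 9*k) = k*(k - 5)*(k^2 - 9) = k*(k - 5)*(k + 3)*(k - 3)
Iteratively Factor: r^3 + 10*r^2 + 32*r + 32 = (r + 2)*(r^2 + 8*r + 16) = (r + 2)*(r + 4)*(r + 4)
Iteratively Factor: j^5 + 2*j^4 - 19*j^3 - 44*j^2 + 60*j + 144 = (j - 2)*(j^4 + 4*j^3 - 11*j^2 - 66*j - 72) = (j - 2)*(j + 3)*(j^3 + j^2 - 14*j - 24) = (j - 2)*(j + 2)*(j + 3)*(j^2 - j - 12) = (j - 4)*(j - 2)*(j + 2)*(j + 3)*(j + 3)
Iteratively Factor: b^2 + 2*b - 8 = (b + 4)*(b - 2)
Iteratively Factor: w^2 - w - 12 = (w - 4)*(w + 3)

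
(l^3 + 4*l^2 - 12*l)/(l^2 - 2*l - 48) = l*(l - 2)/(l - 8)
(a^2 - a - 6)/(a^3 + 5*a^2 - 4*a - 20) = (a - 3)/(a^2 + 3*a - 10)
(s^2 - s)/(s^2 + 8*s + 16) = s*(s - 1)/(s^2 + 8*s + 16)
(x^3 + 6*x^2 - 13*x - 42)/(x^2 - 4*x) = (x^3 + 6*x^2 - 13*x - 42)/(x*(x - 4))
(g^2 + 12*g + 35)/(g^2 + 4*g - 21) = (g + 5)/(g - 3)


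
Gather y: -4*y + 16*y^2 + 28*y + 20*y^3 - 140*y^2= 20*y^3 - 124*y^2 + 24*y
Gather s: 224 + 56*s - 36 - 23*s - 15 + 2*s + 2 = 35*s + 175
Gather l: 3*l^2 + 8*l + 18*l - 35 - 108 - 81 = 3*l^2 + 26*l - 224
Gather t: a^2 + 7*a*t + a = a^2 + 7*a*t + a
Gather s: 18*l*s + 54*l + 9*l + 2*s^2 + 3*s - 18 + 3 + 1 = 63*l + 2*s^2 + s*(18*l + 3) - 14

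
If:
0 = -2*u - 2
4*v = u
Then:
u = -1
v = -1/4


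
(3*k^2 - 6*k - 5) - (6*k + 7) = 3*k^2 - 12*k - 12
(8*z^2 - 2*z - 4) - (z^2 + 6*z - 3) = 7*z^2 - 8*z - 1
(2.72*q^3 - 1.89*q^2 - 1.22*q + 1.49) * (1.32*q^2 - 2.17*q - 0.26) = 3.5904*q^5 - 8.3972*q^4 + 1.7837*q^3 + 5.1056*q^2 - 2.9161*q - 0.3874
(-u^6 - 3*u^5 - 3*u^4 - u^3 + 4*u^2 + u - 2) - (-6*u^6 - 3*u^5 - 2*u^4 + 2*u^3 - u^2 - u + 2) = 5*u^6 - u^4 - 3*u^3 + 5*u^2 + 2*u - 4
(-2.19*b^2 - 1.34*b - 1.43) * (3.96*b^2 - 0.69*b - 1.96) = -8.6724*b^4 - 3.7953*b^3 - 0.4458*b^2 + 3.6131*b + 2.8028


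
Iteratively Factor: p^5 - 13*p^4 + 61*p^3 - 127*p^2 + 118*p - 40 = (p - 1)*(p^4 - 12*p^3 + 49*p^2 - 78*p + 40) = (p - 1)^2*(p^3 - 11*p^2 + 38*p - 40) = (p - 2)*(p - 1)^2*(p^2 - 9*p + 20) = (p - 4)*(p - 2)*(p - 1)^2*(p - 5)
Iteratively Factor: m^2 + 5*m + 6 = (m + 2)*(m + 3)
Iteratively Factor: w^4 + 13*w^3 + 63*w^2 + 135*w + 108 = (w + 3)*(w^3 + 10*w^2 + 33*w + 36) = (w + 3)^2*(w^2 + 7*w + 12) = (w + 3)^2*(w + 4)*(w + 3)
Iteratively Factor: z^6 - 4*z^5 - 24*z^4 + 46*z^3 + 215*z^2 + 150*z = (z + 2)*(z^5 - 6*z^4 - 12*z^3 + 70*z^2 + 75*z) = (z - 5)*(z + 2)*(z^4 - z^3 - 17*z^2 - 15*z) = (z - 5)^2*(z + 2)*(z^3 + 4*z^2 + 3*z) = z*(z - 5)^2*(z + 2)*(z^2 + 4*z + 3) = z*(z - 5)^2*(z + 1)*(z + 2)*(z + 3)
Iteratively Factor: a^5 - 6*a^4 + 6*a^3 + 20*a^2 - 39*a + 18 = (a - 3)*(a^4 - 3*a^3 - 3*a^2 + 11*a - 6) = (a - 3)*(a + 2)*(a^3 - 5*a^2 + 7*a - 3) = (a - 3)*(a - 1)*(a + 2)*(a^2 - 4*a + 3) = (a - 3)^2*(a - 1)*(a + 2)*(a - 1)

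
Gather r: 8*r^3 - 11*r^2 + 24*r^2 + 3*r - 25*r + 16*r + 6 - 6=8*r^3 + 13*r^2 - 6*r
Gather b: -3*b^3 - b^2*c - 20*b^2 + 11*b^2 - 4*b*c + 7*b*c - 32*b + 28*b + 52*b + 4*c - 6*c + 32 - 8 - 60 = -3*b^3 + b^2*(-c - 9) + b*(3*c + 48) - 2*c - 36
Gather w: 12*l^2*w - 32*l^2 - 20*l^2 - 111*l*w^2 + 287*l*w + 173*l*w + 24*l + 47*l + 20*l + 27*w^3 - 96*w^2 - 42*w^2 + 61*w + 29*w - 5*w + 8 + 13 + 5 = -52*l^2 + 91*l + 27*w^3 + w^2*(-111*l - 138) + w*(12*l^2 + 460*l + 85) + 26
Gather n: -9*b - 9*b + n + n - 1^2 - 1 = -18*b + 2*n - 2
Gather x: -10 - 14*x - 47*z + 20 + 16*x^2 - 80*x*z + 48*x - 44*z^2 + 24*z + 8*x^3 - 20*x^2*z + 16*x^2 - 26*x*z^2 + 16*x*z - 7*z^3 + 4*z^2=8*x^3 + x^2*(32 - 20*z) + x*(-26*z^2 - 64*z + 34) - 7*z^3 - 40*z^2 - 23*z + 10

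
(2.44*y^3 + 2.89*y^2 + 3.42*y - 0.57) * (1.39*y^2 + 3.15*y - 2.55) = 3.3916*y^5 + 11.7031*y^4 + 7.6353*y^3 + 2.6112*y^2 - 10.5165*y + 1.4535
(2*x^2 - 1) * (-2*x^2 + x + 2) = -4*x^4 + 2*x^3 + 6*x^2 - x - 2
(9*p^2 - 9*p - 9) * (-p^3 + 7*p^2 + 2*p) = -9*p^5 + 72*p^4 - 36*p^3 - 81*p^2 - 18*p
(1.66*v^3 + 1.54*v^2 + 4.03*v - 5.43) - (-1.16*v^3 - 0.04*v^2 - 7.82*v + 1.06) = 2.82*v^3 + 1.58*v^2 + 11.85*v - 6.49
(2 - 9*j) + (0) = 2 - 9*j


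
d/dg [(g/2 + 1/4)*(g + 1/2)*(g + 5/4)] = 3*(g + 1)*(2*g + 1)/4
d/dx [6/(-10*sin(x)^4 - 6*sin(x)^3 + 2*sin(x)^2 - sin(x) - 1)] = 6*(40*sin(x)^3 + 18*sin(x)^2 - 4*sin(x) + 1)*cos(x)/(10*sin(x)^4 + 6*sin(x)^3 - 2*sin(x)^2 + sin(x) + 1)^2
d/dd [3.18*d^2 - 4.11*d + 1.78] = 6.36*d - 4.11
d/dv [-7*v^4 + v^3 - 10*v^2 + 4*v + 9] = -28*v^3 + 3*v^2 - 20*v + 4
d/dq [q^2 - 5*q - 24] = 2*q - 5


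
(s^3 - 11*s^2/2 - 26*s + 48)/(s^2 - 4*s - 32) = s - 3/2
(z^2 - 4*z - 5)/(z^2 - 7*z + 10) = (z + 1)/(z - 2)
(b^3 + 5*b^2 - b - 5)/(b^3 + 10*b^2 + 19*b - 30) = (b + 1)/(b + 6)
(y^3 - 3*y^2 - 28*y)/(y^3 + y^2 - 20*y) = (y^2 - 3*y - 28)/(y^2 + y - 20)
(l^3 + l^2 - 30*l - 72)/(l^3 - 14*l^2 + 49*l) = (l^3 + l^2 - 30*l - 72)/(l*(l^2 - 14*l + 49))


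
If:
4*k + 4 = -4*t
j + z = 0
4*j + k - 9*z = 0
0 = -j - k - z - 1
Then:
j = 1/13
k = -1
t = 0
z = -1/13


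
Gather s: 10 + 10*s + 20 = 10*s + 30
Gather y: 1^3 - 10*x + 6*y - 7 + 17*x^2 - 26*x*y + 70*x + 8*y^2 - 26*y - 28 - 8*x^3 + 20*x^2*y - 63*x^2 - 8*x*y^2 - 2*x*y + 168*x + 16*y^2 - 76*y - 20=-8*x^3 - 46*x^2 + 228*x + y^2*(24 - 8*x) + y*(20*x^2 - 28*x - 96) - 54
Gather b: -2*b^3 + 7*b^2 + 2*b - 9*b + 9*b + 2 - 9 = -2*b^3 + 7*b^2 + 2*b - 7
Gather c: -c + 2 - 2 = -c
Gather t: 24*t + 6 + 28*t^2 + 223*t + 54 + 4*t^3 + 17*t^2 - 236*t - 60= 4*t^3 + 45*t^2 + 11*t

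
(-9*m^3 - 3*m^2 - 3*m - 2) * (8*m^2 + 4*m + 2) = -72*m^5 - 60*m^4 - 54*m^3 - 34*m^2 - 14*m - 4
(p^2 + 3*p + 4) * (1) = p^2 + 3*p + 4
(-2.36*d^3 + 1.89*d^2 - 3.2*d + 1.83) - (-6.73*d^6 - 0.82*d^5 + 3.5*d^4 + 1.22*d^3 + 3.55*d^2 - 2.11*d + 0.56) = 6.73*d^6 + 0.82*d^5 - 3.5*d^4 - 3.58*d^3 - 1.66*d^2 - 1.09*d + 1.27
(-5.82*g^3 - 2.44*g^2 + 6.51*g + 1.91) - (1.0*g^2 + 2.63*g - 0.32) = -5.82*g^3 - 3.44*g^2 + 3.88*g + 2.23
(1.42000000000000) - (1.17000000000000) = 0.250000000000000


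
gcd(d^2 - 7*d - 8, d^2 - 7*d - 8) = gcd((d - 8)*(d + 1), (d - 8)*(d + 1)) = d^2 - 7*d - 8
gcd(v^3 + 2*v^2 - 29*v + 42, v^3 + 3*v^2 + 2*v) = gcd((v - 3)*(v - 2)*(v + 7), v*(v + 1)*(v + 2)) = 1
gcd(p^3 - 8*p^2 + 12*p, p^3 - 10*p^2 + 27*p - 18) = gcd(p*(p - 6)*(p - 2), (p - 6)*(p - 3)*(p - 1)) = p - 6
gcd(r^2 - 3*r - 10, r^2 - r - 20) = r - 5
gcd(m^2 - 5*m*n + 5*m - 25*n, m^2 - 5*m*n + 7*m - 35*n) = m - 5*n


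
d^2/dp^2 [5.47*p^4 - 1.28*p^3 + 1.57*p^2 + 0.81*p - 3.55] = 65.64*p^2 - 7.68*p + 3.14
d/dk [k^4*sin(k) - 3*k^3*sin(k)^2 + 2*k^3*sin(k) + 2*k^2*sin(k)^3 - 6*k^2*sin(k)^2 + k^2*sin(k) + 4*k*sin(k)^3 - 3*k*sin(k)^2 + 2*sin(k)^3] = k^4*cos(k) + 4*k^3*sin(k) - 3*k^3*sin(2*k) + 2*k^3*cos(k) + 6*k^2*sin(k)^2*cos(k) - 9*k^2*sin(k)^2 + 6*k^2*sin(k) - 6*k^2*sin(2*k) + k^2*cos(k) + 4*k*sin(k)^3 + 12*k*sin(k)^2*cos(k) - 12*k*sin(k)^2 + 2*k*sin(k) - 3*k*sin(2*k) + 4*sin(k)^3 + 6*sin(k)^2*cos(k) - 3*sin(k)^2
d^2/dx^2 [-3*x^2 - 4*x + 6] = -6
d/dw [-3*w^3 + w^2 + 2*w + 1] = -9*w^2 + 2*w + 2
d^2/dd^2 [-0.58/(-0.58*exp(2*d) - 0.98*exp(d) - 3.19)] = (0.58*(1.16*exp(d) + 0.98)*(2.32*exp(d) + 1.96)*exp(d) - (1.3456*exp(d) + 0.5684)*(0.58*exp(2*d) + 0.98*exp(d) + 3.19))*exp(d)/(0.58*exp(2*d) + 0.98*exp(d) + 3.19)^3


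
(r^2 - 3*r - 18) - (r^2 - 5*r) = 2*r - 18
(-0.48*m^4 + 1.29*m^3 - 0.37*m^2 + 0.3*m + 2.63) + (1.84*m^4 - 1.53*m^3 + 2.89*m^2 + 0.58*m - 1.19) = 1.36*m^4 - 0.24*m^3 + 2.52*m^2 + 0.88*m + 1.44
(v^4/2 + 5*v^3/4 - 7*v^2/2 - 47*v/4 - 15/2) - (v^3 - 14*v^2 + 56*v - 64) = v^4/2 + v^3/4 + 21*v^2/2 - 271*v/4 + 113/2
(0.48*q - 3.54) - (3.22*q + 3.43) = -2.74*q - 6.97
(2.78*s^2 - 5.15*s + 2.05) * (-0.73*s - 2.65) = -2.0294*s^3 - 3.6075*s^2 + 12.151*s - 5.4325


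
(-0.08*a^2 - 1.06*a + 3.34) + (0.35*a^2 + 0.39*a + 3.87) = 0.27*a^2 - 0.67*a + 7.21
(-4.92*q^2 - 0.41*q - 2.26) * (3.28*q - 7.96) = -16.1376*q^3 + 37.8184*q^2 - 4.1492*q + 17.9896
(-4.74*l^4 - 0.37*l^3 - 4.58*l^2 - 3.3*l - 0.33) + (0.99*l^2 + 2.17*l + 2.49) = -4.74*l^4 - 0.37*l^3 - 3.59*l^2 - 1.13*l + 2.16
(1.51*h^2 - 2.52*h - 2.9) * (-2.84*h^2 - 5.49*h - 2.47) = -4.2884*h^4 - 1.1331*h^3 + 18.3411*h^2 + 22.1454*h + 7.163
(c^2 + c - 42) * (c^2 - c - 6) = c^4 - 49*c^2 + 36*c + 252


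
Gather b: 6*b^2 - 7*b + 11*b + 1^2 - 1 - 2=6*b^2 + 4*b - 2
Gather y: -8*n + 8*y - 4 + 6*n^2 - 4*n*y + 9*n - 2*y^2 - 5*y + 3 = 6*n^2 + n - 2*y^2 + y*(3 - 4*n) - 1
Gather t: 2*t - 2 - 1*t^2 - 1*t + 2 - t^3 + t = -t^3 - t^2 + 2*t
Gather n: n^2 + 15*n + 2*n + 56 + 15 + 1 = n^2 + 17*n + 72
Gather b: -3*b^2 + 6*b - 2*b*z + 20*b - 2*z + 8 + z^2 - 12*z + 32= -3*b^2 + b*(26 - 2*z) + z^2 - 14*z + 40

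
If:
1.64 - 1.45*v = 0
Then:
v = 1.13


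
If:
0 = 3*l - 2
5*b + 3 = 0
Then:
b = -3/5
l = 2/3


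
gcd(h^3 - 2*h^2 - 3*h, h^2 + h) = h^2 + h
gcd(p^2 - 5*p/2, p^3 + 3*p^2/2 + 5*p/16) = p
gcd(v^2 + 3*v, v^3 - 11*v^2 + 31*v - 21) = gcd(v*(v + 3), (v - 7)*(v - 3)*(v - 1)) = 1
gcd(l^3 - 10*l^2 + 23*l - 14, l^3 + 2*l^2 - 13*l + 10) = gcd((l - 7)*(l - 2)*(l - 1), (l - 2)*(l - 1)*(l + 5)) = l^2 - 3*l + 2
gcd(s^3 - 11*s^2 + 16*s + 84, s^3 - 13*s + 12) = 1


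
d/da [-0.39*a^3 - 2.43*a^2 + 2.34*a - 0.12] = -1.17*a^2 - 4.86*a + 2.34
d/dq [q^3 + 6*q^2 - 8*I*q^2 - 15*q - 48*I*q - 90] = 3*q^2 + q*(12 - 16*I) - 15 - 48*I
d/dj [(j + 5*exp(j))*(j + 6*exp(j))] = 11*j*exp(j) + 2*j + 60*exp(2*j) + 11*exp(j)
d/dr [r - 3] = 1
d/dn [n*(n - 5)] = 2*n - 5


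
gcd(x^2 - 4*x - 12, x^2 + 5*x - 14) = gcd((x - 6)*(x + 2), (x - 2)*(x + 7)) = 1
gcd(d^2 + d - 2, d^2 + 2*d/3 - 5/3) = d - 1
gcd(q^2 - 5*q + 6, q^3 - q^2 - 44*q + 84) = q - 2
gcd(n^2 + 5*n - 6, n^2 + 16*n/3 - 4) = n + 6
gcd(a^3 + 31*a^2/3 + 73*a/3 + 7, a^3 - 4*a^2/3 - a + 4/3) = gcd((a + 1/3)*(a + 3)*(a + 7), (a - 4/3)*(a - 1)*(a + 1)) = 1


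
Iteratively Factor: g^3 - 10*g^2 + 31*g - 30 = (g - 5)*(g^2 - 5*g + 6) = (g - 5)*(g - 3)*(g - 2)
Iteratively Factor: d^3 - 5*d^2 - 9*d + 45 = (d - 5)*(d^2 - 9) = (d - 5)*(d + 3)*(d - 3)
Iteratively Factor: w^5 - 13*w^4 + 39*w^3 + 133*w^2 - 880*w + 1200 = (w - 5)*(w^4 - 8*w^3 - w^2 + 128*w - 240) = (w - 5)^2*(w^3 - 3*w^2 - 16*w + 48) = (w - 5)^2*(w - 4)*(w^2 + w - 12) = (w - 5)^2*(w - 4)*(w + 4)*(w - 3)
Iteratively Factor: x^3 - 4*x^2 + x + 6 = (x - 3)*(x^2 - x - 2) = (x - 3)*(x + 1)*(x - 2)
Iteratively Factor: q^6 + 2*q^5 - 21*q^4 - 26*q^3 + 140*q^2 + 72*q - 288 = (q + 2)*(q^5 - 21*q^3 + 16*q^2 + 108*q - 144) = (q - 2)*(q + 2)*(q^4 + 2*q^3 - 17*q^2 - 18*q + 72) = (q - 2)^2*(q + 2)*(q^3 + 4*q^2 - 9*q - 36) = (q - 2)^2*(q + 2)*(q + 3)*(q^2 + q - 12) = (q - 2)^2*(q + 2)*(q + 3)*(q + 4)*(q - 3)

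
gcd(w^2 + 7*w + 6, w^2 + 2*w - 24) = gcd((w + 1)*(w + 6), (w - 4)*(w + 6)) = w + 6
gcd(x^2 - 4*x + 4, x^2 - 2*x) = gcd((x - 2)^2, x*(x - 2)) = x - 2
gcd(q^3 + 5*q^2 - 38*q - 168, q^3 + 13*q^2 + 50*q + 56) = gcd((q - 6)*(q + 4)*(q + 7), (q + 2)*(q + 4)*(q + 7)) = q^2 + 11*q + 28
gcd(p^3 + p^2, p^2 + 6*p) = p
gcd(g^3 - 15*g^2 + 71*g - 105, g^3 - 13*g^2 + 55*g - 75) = g^2 - 8*g + 15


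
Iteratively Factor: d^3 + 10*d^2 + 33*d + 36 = (d + 3)*(d^2 + 7*d + 12) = (d + 3)*(d + 4)*(d + 3)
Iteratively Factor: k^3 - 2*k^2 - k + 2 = (k - 2)*(k^2 - 1) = (k - 2)*(k + 1)*(k - 1)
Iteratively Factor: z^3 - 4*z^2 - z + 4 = (z - 4)*(z^2 - 1) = (z - 4)*(z - 1)*(z + 1)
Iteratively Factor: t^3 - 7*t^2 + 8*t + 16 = (t + 1)*(t^2 - 8*t + 16) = (t - 4)*(t + 1)*(t - 4)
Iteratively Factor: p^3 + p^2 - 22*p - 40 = (p + 2)*(p^2 - p - 20) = (p - 5)*(p + 2)*(p + 4)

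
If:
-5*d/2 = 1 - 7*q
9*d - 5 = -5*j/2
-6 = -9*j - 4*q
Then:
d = 110/271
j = 146/271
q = 78/271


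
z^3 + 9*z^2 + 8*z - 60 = (z - 2)*(z + 5)*(z + 6)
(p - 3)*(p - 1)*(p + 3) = p^3 - p^2 - 9*p + 9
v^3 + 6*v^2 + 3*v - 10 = (v - 1)*(v + 2)*(v + 5)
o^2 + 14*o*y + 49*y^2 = (o + 7*y)^2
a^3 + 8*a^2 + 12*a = a*(a + 2)*(a + 6)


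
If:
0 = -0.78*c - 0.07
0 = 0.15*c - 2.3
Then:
No Solution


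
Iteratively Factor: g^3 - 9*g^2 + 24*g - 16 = (g - 1)*(g^2 - 8*g + 16) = (g - 4)*(g - 1)*(g - 4)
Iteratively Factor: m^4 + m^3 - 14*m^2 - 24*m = (m + 2)*(m^3 - m^2 - 12*m) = (m + 2)*(m + 3)*(m^2 - 4*m) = m*(m + 2)*(m + 3)*(m - 4)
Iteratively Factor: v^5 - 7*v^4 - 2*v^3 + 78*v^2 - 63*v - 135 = (v - 3)*(v^4 - 4*v^3 - 14*v^2 + 36*v + 45) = (v - 3)^2*(v^3 - v^2 - 17*v - 15) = (v - 3)^2*(v + 1)*(v^2 - 2*v - 15) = (v - 3)^2*(v + 1)*(v + 3)*(v - 5)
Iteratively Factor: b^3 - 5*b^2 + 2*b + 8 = (b + 1)*(b^2 - 6*b + 8) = (b - 4)*(b + 1)*(b - 2)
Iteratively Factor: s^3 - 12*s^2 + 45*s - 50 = (s - 2)*(s^2 - 10*s + 25) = (s - 5)*(s - 2)*(s - 5)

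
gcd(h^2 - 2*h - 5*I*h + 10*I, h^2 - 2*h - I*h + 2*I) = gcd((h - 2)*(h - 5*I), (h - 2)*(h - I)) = h - 2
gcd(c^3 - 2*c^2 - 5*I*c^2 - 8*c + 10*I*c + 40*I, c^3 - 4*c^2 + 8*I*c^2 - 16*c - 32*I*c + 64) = c - 4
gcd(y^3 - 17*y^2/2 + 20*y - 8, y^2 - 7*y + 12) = y - 4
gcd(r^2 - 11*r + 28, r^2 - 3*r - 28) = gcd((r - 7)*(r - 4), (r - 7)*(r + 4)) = r - 7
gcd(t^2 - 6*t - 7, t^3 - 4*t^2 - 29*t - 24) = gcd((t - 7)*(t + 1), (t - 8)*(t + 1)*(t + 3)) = t + 1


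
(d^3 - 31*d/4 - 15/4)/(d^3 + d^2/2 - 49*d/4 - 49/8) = 2*(2*d^2 - d - 15)/(4*d^2 - 49)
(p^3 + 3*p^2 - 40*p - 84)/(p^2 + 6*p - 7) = (p^2 - 4*p - 12)/(p - 1)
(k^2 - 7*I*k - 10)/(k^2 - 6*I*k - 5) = (k - 2*I)/(k - I)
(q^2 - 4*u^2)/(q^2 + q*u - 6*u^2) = (q + 2*u)/(q + 3*u)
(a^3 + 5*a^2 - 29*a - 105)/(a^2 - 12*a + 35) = (a^2 + 10*a + 21)/(a - 7)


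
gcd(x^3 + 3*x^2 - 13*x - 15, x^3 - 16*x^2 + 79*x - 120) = x - 3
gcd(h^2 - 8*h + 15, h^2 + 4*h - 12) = 1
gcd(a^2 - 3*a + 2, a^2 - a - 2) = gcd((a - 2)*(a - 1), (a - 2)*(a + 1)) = a - 2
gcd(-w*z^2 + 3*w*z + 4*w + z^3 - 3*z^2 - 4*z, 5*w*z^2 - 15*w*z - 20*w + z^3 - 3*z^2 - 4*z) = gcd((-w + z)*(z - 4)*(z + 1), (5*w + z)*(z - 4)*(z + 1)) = z^2 - 3*z - 4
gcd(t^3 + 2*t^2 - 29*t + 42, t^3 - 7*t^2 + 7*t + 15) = t - 3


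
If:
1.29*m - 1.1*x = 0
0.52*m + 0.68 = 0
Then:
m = -1.31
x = -1.53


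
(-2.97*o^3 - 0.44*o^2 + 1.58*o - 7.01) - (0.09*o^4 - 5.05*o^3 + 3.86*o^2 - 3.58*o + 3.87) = -0.09*o^4 + 2.08*o^3 - 4.3*o^2 + 5.16*o - 10.88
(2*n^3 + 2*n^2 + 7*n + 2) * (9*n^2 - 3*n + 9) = 18*n^5 + 12*n^4 + 75*n^3 + 15*n^2 + 57*n + 18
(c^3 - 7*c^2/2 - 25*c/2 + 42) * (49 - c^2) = -c^5 + 7*c^4/2 + 123*c^3/2 - 427*c^2/2 - 1225*c/2 + 2058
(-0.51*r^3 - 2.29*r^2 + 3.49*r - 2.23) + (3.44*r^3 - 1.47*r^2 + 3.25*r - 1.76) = 2.93*r^3 - 3.76*r^2 + 6.74*r - 3.99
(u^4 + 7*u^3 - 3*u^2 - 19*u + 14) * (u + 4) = u^5 + 11*u^4 + 25*u^3 - 31*u^2 - 62*u + 56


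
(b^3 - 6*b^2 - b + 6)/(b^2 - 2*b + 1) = (b^2 - 5*b - 6)/(b - 1)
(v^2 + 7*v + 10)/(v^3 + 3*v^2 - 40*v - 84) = (v + 5)/(v^2 + v - 42)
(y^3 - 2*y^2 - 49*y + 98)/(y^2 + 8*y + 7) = (y^2 - 9*y + 14)/(y + 1)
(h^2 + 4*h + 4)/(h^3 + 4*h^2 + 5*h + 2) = (h + 2)/(h^2 + 2*h + 1)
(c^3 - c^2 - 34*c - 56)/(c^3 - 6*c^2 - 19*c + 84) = (c + 2)/(c - 3)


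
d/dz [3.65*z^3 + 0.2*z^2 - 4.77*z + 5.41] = 10.95*z^2 + 0.4*z - 4.77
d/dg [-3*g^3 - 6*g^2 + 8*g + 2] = -9*g^2 - 12*g + 8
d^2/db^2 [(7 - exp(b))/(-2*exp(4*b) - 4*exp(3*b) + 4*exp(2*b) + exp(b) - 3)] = (36*exp(8*b) - 360*exp(7*b) - 1240*exp(6*b) - 366*exp(5*b) + 1118*exp(4*b) + 120*exp(3*b) + 744*exp(2*b) - 340*exp(b) - 12)*exp(b)/(8*exp(12*b) + 48*exp(11*b) + 48*exp(10*b) - 140*exp(9*b) - 108*exp(8*b) + 336*exp(7*b) + 38*exp(6*b) - 360*exp(5*b) + 114*exp(4*b) + 179*exp(3*b) - 99*exp(2*b) - 27*exp(b) + 27)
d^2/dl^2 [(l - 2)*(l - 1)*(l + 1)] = 6*l - 4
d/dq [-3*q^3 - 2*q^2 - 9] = q*(-9*q - 4)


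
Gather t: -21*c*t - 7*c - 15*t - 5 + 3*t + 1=-7*c + t*(-21*c - 12) - 4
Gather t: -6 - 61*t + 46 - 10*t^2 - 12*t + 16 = -10*t^2 - 73*t + 56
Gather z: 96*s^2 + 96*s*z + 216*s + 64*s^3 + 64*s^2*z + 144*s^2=64*s^3 + 240*s^2 + 216*s + z*(64*s^2 + 96*s)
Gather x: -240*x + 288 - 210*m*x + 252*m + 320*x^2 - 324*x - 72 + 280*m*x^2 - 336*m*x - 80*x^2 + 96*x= 252*m + x^2*(280*m + 240) + x*(-546*m - 468) + 216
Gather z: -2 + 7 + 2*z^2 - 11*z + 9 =2*z^2 - 11*z + 14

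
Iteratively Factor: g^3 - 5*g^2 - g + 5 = (g - 5)*(g^2 - 1) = (g - 5)*(g - 1)*(g + 1)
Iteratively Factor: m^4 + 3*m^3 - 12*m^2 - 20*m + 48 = (m + 3)*(m^3 - 12*m + 16) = (m + 3)*(m + 4)*(m^2 - 4*m + 4) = (m - 2)*(m + 3)*(m + 4)*(m - 2)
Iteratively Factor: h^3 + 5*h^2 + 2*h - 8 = (h + 4)*(h^2 + h - 2) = (h - 1)*(h + 4)*(h + 2)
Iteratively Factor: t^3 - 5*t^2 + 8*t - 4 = (t - 2)*(t^2 - 3*t + 2) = (t - 2)*(t - 1)*(t - 2)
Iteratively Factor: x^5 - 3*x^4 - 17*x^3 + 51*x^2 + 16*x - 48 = (x - 1)*(x^4 - 2*x^3 - 19*x^2 + 32*x + 48) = (x - 4)*(x - 1)*(x^3 + 2*x^2 - 11*x - 12) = (x - 4)*(x - 1)*(x + 1)*(x^2 + x - 12) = (x - 4)*(x - 3)*(x - 1)*(x + 1)*(x + 4)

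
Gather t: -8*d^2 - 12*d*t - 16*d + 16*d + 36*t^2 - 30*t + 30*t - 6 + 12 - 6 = -8*d^2 - 12*d*t + 36*t^2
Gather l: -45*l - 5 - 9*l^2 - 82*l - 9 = -9*l^2 - 127*l - 14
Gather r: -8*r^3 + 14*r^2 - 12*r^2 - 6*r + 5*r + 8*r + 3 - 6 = -8*r^3 + 2*r^2 + 7*r - 3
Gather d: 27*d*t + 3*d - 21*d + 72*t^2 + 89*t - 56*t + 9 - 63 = d*(27*t - 18) + 72*t^2 + 33*t - 54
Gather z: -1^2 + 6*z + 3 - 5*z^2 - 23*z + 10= -5*z^2 - 17*z + 12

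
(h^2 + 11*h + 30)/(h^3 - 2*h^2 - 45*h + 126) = (h^2 + 11*h + 30)/(h^3 - 2*h^2 - 45*h + 126)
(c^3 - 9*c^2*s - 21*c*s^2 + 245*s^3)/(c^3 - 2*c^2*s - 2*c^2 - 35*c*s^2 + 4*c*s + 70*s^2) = (c - 7*s)/(c - 2)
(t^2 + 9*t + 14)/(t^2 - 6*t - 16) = (t + 7)/(t - 8)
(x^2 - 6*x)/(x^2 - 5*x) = (x - 6)/(x - 5)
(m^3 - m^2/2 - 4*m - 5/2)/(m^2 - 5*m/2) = m + 2 + 1/m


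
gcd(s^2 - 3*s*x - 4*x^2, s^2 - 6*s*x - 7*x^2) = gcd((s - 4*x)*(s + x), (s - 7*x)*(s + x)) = s + x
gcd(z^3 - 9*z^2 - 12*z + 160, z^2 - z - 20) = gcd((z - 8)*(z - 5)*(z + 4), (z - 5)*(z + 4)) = z^2 - z - 20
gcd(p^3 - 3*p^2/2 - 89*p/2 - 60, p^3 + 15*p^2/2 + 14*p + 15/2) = p^2 + 13*p/2 + 15/2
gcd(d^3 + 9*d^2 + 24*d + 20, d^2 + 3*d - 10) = d + 5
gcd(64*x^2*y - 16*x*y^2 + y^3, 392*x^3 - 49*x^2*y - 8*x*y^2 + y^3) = 8*x - y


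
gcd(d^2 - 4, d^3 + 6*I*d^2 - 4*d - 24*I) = d^2 - 4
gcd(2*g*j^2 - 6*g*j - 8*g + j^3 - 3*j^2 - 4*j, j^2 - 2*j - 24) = 1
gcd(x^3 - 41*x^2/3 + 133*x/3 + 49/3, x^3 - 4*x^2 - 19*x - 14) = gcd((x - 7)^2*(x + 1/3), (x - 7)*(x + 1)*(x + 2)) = x - 7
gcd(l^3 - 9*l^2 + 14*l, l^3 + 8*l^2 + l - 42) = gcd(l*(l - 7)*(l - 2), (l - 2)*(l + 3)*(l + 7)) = l - 2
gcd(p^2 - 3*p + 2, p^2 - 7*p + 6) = p - 1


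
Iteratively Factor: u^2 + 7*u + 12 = (u + 3)*(u + 4)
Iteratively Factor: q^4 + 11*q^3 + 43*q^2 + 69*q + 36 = (q + 3)*(q^3 + 8*q^2 + 19*q + 12) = (q + 3)*(q + 4)*(q^2 + 4*q + 3) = (q + 3)^2*(q + 4)*(q + 1)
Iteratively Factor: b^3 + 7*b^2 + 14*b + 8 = (b + 2)*(b^2 + 5*b + 4) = (b + 1)*(b + 2)*(b + 4)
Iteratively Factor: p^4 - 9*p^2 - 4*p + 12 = (p - 3)*(p^3 + 3*p^2 - 4) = (p - 3)*(p + 2)*(p^2 + p - 2) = (p - 3)*(p + 2)^2*(p - 1)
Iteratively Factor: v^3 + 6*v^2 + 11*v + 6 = (v + 3)*(v^2 + 3*v + 2) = (v + 2)*(v + 3)*(v + 1)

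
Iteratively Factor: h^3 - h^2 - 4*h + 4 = (h - 1)*(h^2 - 4) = (h - 2)*(h - 1)*(h + 2)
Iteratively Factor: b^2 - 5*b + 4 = (b - 1)*(b - 4)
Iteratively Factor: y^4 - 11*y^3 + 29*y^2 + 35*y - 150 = (y + 2)*(y^3 - 13*y^2 + 55*y - 75) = (y - 5)*(y + 2)*(y^2 - 8*y + 15) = (y - 5)^2*(y + 2)*(y - 3)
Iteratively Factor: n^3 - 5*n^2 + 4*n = (n - 1)*(n^2 - 4*n) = n*(n - 1)*(n - 4)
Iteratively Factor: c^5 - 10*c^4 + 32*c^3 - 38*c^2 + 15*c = (c - 1)*(c^4 - 9*c^3 + 23*c^2 - 15*c) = (c - 5)*(c - 1)*(c^3 - 4*c^2 + 3*c) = (c - 5)*(c - 3)*(c - 1)*(c^2 - c) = (c - 5)*(c - 3)*(c - 1)^2*(c)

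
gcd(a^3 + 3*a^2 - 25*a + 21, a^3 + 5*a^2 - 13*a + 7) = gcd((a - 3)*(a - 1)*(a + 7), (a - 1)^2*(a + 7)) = a^2 + 6*a - 7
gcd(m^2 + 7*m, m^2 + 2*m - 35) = m + 7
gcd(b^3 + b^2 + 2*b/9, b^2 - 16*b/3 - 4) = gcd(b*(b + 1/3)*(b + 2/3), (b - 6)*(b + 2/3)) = b + 2/3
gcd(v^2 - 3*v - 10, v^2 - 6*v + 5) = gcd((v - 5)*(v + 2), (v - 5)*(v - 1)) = v - 5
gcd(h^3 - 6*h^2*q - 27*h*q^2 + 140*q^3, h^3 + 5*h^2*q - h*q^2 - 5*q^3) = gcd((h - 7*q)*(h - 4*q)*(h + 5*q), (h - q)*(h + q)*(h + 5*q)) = h + 5*q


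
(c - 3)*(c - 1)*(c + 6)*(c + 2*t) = c^4 + 2*c^3*t + 2*c^3 + 4*c^2*t - 21*c^2 - 42*c*t + 18*c + 36*t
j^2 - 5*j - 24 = (j - 8)*(j + 3)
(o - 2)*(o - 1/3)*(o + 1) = o^3 - 4*o^2/3 - 5*o/3 + 2/3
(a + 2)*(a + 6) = a^2 + 8*a + 12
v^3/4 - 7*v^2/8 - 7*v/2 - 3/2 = (v/4 + 1/2)*(v - 6)*(v + 1/2)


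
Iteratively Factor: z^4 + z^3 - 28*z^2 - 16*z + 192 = (z + 4)*(z^3 - 3*z^2 - 16*z + 48) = (z - 3)*(z + 4)*(z^2 - 16) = (z - 4)*(z - 3)*(z + 4)*(z + 4)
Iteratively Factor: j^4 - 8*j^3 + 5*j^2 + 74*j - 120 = (j + 3)*(j^3 - 11*j^2 + 38*j - 40) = (j - 5)*(j + 3)*(j^2 - 6*j + 8) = (j - 5)*(j - 2)*(j + 3)*(j - 4)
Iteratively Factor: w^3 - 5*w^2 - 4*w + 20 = (w - 2)*(w^2 - 3*w - 10) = (w - 2)*(w + 2)*(w - 5)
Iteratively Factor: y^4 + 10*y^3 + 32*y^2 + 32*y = (y + 2)*(y^3 + 8*y^2 + 16*y) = y*(y + 2)*(y^2 + 8*y + 16) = y*(y + 2)*(y + 4)*(y + 4)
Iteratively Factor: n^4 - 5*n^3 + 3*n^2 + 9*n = (n - 3)*(n^3 - 2*n^2 - 3*n) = (n - 3)*(n + 1)*(n^2 - 3*n) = (n - 3)^2*(n + 1)*(n)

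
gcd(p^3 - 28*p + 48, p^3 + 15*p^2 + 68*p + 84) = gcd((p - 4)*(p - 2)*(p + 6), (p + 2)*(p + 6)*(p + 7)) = p + 6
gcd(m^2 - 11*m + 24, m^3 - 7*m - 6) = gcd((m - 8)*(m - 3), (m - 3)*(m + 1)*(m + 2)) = m - 3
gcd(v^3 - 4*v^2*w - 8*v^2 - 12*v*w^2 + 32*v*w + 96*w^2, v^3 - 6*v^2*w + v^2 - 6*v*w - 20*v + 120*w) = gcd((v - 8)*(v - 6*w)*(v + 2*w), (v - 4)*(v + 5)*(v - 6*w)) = v - 6*w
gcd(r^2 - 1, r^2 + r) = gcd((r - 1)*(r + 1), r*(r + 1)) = r + 1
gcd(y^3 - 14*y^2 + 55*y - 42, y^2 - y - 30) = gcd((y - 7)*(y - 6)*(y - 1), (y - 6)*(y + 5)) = y - 6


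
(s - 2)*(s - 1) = s^2 - 3*s + 2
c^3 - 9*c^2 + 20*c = c*(c - 5)*(c - 4)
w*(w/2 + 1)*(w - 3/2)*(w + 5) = w^4/2 + 11*w^3/4 - w^2/4 - 15*w/2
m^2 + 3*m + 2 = (m + 1)*(m + 2)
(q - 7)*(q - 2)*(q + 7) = q^3 - 2*q^2 - 49*q + 98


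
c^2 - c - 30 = (c - 6)*(c + 5)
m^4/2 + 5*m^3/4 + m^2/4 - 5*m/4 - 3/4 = (m/2 + 1/2)*(m - 1)*(m + 1)*(m + 3/2)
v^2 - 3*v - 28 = (v - 7)*(v + 4)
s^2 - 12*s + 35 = (s - 7)*(s - 5)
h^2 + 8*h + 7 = (h + 1)*(h + 7)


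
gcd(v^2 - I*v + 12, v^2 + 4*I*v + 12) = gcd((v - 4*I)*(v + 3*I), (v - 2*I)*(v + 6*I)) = 1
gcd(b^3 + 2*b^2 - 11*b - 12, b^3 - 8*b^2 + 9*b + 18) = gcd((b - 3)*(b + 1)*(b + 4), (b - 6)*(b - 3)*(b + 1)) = b^2 - 2*b - 3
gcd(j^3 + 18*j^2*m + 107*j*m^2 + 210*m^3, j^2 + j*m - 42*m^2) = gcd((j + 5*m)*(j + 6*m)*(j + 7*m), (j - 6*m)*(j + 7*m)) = j + 7*m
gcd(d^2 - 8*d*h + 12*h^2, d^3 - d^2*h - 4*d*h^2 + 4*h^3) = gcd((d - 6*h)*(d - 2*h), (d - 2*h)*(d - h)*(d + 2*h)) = d - 2*h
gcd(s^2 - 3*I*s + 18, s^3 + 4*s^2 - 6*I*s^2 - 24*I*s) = s - 6*I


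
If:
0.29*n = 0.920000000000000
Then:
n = 3.17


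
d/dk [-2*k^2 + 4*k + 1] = 4 - 4*k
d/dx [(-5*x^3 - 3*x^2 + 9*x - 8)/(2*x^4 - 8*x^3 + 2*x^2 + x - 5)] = (10*x^6 + 12*x^5 - 88*x^4 + 198*x^3 - 138*x^2 + 62*x - 37)/(4*x^8 - 32*x^7 + 72*x^6 - 28*x^5 - 32*x^4 + 84*x^3 - 19*x^2 - 10*x + 25)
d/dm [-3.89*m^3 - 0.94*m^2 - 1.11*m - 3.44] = -11.67*m^2 - 1.88*m - 1.11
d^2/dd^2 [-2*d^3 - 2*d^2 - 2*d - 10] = -12*d - 4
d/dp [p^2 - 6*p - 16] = 2*p - 6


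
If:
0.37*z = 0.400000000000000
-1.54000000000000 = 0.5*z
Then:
No Solution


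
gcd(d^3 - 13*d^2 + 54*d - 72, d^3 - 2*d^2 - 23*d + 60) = d^2 - 7*d + 12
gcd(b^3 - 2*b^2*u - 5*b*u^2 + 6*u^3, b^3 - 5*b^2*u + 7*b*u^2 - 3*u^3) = b^2 - 4*b*u + 3*u^2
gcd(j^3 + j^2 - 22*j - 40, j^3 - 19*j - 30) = j^2 - 3*j - 10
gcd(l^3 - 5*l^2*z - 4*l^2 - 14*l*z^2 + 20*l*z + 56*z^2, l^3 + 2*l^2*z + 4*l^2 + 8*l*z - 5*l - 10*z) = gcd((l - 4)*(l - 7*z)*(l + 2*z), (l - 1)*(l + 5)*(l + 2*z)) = l + 2*z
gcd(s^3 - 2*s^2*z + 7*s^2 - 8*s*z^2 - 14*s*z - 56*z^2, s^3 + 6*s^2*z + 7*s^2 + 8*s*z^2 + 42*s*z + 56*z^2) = s^2 + 2*s*z + 7*s + 14*z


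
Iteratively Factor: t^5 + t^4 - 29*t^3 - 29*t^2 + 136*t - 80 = (t + 4)*(t^4 - 3*t^3 - 17*t^2 + 39*t - 20) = (t - 1)*(t + 4)*(t^3 - 2*t^2 - 19*t + 20) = (t - 1)^2*(t + 4)*(t^2 - t - 20) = (t - 5)*(t - 1)^2*(t + 4)*(t + 4)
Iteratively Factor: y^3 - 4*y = (y + 2)*(y^2 - 2*y) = (y - 2)*(y + 2)*(y)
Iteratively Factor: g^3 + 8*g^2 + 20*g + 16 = (g + 2)*(g^2 + 6*g + 8) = (g + 2)^2*(g + 4)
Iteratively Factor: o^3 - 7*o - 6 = (o + 1)*(o^2 - o - 6) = (o + 1)*(o + 2)*(o - 3)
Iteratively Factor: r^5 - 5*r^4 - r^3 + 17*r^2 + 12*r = (r + 1)*(r^4 - 6*r^3 + 5*r^2 + 12*r) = r*(r + 1)*(r^3 - 6*r^2 + 5*r + 12) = r*(r + 1)^2*(r^2 - 7*r + 12) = r*(r - 3)*(r + 1)^2*(r - 4)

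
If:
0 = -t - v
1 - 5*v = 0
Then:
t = -1/5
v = 1/5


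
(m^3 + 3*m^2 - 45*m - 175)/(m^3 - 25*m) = (m^2 - 2*m - 35)/(m*(m - 5))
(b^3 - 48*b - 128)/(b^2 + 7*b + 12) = (b^2 - 4*b - 32)/(b + 3)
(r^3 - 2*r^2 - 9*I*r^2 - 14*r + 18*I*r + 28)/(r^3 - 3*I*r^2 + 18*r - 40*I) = (r^2 - r*(2 + 7*I) + 14*I)/(r^2 - I*r + 20)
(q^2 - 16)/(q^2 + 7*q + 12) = (q - 4)/(q + 3)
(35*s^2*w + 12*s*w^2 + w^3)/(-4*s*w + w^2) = (-35*s^2 - 12*s*w - w^2)/(4*s - w)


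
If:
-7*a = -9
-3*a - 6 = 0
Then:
No Solution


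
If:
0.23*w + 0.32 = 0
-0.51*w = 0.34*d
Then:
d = 2.09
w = -1.39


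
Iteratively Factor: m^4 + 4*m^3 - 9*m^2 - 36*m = (m + 4)*(m^3 - 9*m) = (m + 3)*(m + 4)*(m^2 - 3*m) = m*(m + 3)*(m + 4)*(m - 3)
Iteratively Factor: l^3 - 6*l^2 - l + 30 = (l + 2)*(l^2 - 8*l + 15) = (l - 5)*(l + 2)*(l - 3)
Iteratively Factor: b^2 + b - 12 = (b - 3)*(b + 4)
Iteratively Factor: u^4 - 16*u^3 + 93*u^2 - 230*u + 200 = (u - 5)*(u^3 - 11*u^2 + 38*u - 40) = (u - 5)^2*(u^2 - 6*u + 8) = (u - 5)^2*(u - 4)*(u - 2)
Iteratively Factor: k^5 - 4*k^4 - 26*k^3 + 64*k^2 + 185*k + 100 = (k + 1)*(k^4 - 5*k^3 - 21*k^2 + 85*k + 100) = (k + 1)^2*(k^3 - 6*k^2 - 15*k + 100) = (k + 1)^2*(k + 4)*(k^2 - 10*k + 25) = (k - 5)*(k + 1)^2*(k + 4)*(k - 5)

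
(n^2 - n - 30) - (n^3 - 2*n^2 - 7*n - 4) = -n^3 + 3*n^2 + 6*n - 26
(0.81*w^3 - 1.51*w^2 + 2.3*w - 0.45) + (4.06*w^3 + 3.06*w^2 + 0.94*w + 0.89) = 4.87*w^3 + 1.55*w^2 + 3.24*w + 0.44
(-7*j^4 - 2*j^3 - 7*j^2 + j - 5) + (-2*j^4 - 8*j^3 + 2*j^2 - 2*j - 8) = -9*j^4 - 10*j^3 - 5*j^2 - j - 13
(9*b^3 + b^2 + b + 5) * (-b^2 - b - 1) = -9*b^5 - 10*b^4 - 11*b^3 - 7*b^2 - 6*b - 5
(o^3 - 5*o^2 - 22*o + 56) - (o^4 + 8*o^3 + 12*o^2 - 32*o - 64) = -o^4 - 7*o^3 - 17*o^2 + 10*o + 120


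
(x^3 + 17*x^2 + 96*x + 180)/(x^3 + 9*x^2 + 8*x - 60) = (x + 6)/(x - 2)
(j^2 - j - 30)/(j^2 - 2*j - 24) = (j + 5)/(j + 4)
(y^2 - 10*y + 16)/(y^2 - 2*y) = (y - 8)/y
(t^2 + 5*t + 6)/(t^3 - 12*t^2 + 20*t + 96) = (t + 3)/(t^2 - 14*t + 48)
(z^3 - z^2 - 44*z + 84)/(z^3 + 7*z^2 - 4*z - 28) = (z - 6)/(z + 2)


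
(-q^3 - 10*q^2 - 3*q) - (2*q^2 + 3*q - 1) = -q^3 - 12*q^2 - 6*q + 1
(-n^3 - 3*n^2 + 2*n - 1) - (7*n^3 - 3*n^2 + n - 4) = -8*n^3 + n + 3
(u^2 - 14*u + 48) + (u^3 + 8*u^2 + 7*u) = u^3 + 9*u^2 - 7*u + 48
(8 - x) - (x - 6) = 14 - 2*x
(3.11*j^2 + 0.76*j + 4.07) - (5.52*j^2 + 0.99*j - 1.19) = -2.41*j^2 - 0.23*j + 5.26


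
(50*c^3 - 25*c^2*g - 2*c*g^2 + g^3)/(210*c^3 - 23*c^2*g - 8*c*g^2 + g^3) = (10*c^2 - 7*c*g + g^2)/(42*c^2 - 13*c*g + g^2)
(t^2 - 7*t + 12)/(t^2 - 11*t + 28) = (t - 3)/(t - 7)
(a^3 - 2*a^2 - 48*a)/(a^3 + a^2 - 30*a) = (a - 8)/(a - 5)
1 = 1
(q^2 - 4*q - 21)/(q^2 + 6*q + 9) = (q - 7)/(q + 3)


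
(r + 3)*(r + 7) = r^2 + 10*r + 21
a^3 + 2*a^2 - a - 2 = (a - 1)*(a + 1)*(a + 2)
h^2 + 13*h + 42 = (h + 6)*(h + 7)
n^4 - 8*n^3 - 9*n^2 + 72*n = n*(n - 8)*(n - 3)*(n + 3)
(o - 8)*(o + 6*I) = o^2 - 8*o + 6*I*o - 48*I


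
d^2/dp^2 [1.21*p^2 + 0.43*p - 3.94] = 2.42000000000000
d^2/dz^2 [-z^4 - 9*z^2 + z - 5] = -12*z^2 - 18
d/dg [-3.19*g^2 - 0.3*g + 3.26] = -6.38*g - 0.3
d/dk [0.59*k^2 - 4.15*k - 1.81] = 1.18*k - 4.15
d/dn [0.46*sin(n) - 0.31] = 0.46*cos(n)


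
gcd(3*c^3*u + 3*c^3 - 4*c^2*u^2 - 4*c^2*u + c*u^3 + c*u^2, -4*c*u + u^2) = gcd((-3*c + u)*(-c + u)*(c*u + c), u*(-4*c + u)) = 1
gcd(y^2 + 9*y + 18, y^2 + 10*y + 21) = y + 3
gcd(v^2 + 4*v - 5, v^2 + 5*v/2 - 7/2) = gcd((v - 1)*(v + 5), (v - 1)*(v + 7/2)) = v - 1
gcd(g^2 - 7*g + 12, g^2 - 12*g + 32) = g - 4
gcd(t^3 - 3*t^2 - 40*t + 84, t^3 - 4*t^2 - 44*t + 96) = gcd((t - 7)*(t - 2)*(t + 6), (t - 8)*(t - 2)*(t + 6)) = t^2 + 4*t - 12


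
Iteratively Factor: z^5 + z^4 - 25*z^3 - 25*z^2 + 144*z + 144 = (z - 4)*(z^4 + 5*z^3 - 5*z^2 - 45*z - 36) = (z - 4)*(z + 1)*(z^3 + 4*z^2 - 9*z - 36) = (z - 4)*(z + 1)*(z + 4)*(z^2 - 9) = (z - 4)*(z + 1)*(z + 3)*(z + 4)*(z - 3)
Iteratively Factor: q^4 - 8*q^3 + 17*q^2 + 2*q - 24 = (q - 3)*(q^3 - 5*q^2 + 2*q + 8) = (q - 3)*(q - 2)*(q^2 - 3*q - 4) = (q - 3)*(q - 2)*(q + 1)*(q - 4)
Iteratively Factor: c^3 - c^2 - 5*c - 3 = (c - 3)*(c^2 + 2*c + 1) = (c - 3)*(c + 1)*(c + 1)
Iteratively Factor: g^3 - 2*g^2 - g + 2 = (g - 2)*(g^2 - 1) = (g - 2)*(g + 1)*(g - 1)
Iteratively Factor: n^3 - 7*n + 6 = (n - 1)*(n^2 + n - 6) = (n - 2)*(n - 1)*(n + 3)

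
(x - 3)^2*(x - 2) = x^3 - 8*x^2 + 21*x - 18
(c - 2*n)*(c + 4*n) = c^2 + 2*c*n - 8*n^2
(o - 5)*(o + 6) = o^2 + o - 30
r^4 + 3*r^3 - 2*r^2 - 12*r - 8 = (r - 2)*(r + 1)*(r + 2)^2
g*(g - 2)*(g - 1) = g^3 - 3*g^2 + 2*g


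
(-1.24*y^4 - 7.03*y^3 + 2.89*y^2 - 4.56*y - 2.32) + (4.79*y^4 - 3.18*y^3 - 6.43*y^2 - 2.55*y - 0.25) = 3.55*y^4 - 10.21*y^3 - 3.54*y^2 - 7.11*y - 2.57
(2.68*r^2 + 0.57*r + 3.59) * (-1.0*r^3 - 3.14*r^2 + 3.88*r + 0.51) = -2.68*r^5 - 8.9852*r^4 + 5.0186*r^3 - 7.6942*r^2 + 14.2199*r + 1.8309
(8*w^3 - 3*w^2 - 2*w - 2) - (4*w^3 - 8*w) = 4*w^3 - 3*w^2 + 6*w - 2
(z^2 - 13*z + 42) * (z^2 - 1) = z^4 - 13*z^3 + 41*z^2 + 13*z - 42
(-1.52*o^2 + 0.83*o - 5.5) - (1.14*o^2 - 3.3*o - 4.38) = -2.66*o^2 + 4.13*o - 1.12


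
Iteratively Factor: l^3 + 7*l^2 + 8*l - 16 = (l + 4)*(l^2 + 3*l - 4) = (l - 1)*(l + 4)*(l + 4)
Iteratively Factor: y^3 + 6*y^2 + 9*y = (y + 3)*(y^2 + 3*y) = (y + 3)^2*(y)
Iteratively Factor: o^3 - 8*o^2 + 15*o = (o)*(o^2 - 8*o + 15) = o*(o - 3)*(o - 5)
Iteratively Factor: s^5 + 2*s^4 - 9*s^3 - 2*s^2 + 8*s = (s + 4)*(s^4 - 2*s^3 - s^2 + 2*s) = (s + 1)*(s + 4)*(s^3 - 3*s^2 + 2*s) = (s - 1)*(s + 1)*(s + 4)*(s^2 - 2*s) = (s - 2)*(s - 1)*(s + 1)*(s + 4)*(s)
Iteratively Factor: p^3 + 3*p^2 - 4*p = (p)*(p^2 + 3*p - 4) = p*(p + 4)*(p - 1)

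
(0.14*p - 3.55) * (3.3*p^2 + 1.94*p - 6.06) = 0.462*p^3 - 11.4434*p^2 - 7.7354*p + 21.513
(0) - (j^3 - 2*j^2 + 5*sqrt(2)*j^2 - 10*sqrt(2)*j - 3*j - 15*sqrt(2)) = -j^3 - 5*sqrt(2)*j^2 + 2*j^2 + 3*j + 10*sqrt(2)*j + 15*sqrt(2)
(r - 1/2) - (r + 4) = -9/2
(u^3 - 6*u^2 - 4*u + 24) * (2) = 2*u^3 - 12*u^2 - 8*u + 48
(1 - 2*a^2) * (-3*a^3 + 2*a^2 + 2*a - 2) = 6*a^5 - 4*a^4 - 7*a^3 + 6*a^2 + 2*a - 2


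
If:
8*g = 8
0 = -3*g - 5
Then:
No Solution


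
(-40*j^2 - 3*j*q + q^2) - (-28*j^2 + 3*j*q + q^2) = -12*j^2 - 6*j*q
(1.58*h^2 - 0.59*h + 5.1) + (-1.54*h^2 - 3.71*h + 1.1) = 0.04*h^2 - 4.3*h + 6.2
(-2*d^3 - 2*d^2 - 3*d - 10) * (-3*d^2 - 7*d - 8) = 6*d^5 + 20*d^4 + 39*d^3 + 67*d^2 + 94*d + 80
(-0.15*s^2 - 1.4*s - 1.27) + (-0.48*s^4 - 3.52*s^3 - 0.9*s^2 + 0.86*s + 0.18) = -0.48*s^4 - 3.52*s^3 - 1.05*s^2 - 0.54*s - 1.09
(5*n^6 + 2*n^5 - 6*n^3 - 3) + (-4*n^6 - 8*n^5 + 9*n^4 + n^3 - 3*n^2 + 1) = n^6 - 6*n^5 + 9*n^4 - 5*n^3 - 3*n^2 - 2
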